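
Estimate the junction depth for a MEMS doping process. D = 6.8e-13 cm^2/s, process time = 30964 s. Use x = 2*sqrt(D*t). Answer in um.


Step 1: Compute D*t = 6.8e-13 * 30964 = 2.105552e-08 cm^2
Step 2: sqrt(D*t) = 1.45105e-04 cm
Step 3: x = 2 * 1.45105e-04 cm = 2.9021e-04 cm
Step 4: Convert to um (1 cm = 1e4 um): x = 2.902 um


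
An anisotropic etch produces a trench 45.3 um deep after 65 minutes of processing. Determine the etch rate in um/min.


Step 1: Etch rate = depth / time
Step 2: rate = 45.3 / 65
rate = 0.697 um/min


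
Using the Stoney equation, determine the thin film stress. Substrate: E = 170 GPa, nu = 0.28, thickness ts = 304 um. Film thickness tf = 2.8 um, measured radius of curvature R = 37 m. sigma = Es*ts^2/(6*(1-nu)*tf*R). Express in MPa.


Step 1: Compute numerator: Es * ts^2 = 170 * 304^2 = 15710720 (GPa*um^2)
Step 2: Compute denominator (R in um): 6*(1-nu)*tf*R = 6*0.72*2.8*37e6 = 447552000.0 (um^2)
Step 3: sigma (GPa) = 15710720 / 447552000.0 = 3.5104e-02 GPa
Step 4: Convert to MPa (x1000): sigma = 35.1 MPa


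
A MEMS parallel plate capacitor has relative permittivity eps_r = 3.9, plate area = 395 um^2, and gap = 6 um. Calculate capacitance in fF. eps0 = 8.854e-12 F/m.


Step 1: Convert area to m^2: A = 395e-12 m^2
Step 2: Convert gap to m: d = 6e-6 m
Step 3: C = eps0 * eps_r * A / d
C = 8.854e-12 * 3.9 * 395e-12 / 6e-6
Step 4: Convert to fF (multiply by 1e15).
C = 2.27 fF


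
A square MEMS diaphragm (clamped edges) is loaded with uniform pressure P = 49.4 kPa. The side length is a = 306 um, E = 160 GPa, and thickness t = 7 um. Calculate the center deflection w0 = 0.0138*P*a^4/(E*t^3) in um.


Step 1: Convert pressure to compatible units (E is in GPa, so P in GPa).
P = 49.4 kPa = 49.4e-6 GPa
Step 2: Compute numerator: 0.0138 * P * a^4.
a^4 = 306^4 = 8767700496
numerator = 0.0138 * 49.4e-6 * 8767700496 = 5.97712e+03
Step 3: Compute denominator: E * t^3 = 160 * 7^3 = 54880
Step 4: w0 = numerator / denominator = 5.97712e+03 / 54880 = 0.1089 um


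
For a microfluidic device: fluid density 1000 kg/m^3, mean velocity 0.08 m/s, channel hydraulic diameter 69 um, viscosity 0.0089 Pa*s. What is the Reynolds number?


Step 1: Convert Dh to meters: Dh = 69e-6 m
Step 2: Re = rho * v * Dh / mu
Re = 1000 * 0.08 * 69e-6 / 0.0089
Re = 0.62


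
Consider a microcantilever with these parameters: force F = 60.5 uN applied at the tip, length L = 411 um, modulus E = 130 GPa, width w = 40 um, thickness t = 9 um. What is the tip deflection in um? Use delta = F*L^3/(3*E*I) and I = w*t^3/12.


Step 1: Calculate the second moment of area.
I = w * t^3 / 12 = 40 * 9^3 / 12 = 2430.0 um^4
Step 2: Convert E to consistent units (1 GPa = 1000 uN/um^2).
E = 130 GPa = 130000 uN/um^2
Step 3: Calculate tip deflection.
delta = F * L^3 / (3 * E * I)
delta = 60.5 * 411^3 / (3 * 130000 * 2430.0)
delta = 4.4321 um


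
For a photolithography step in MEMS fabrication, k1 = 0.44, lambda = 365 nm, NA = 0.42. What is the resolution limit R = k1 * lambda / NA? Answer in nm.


Step 1: Identify values: k1 = 0.44, lambda = 365 nm, NA = 0.42
Step 2: R = k1 * lambda / NA
R = 0.44 * 365 / 0.42
R = 382.4 nm


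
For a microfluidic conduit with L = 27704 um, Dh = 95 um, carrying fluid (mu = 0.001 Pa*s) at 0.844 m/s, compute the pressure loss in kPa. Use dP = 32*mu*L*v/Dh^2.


Step 1: Convert to SI: L = 27704e-6 m, Dh = 95e-6 m
Step 2: dP = 32 * 0.001 * 27704e-6 * 0.844 / (95e-6)^2
Step 3: dP = 82906.33 Pa
Step 4: Convert to kPa: dP = 82.91 kPa


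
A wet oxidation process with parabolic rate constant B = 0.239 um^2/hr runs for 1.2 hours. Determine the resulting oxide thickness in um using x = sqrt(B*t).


Step 1: Compute B*t = 0.239 * 1.2 = 0.2868
Step 2: x = sqrt(0.2868)
x = 0.536 um


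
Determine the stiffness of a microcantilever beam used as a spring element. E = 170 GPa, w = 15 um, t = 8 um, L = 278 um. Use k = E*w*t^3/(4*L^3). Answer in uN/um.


Step 1: Convert E to consistent units (1 GPa = 1000 uN/um^2).
E = 170 GPa = 170000 uN/um^2
Step 2: Compute t^3 = 8^3 = 512
Step 3: Compute L^3 = 278^3 = 21484952
Step 4: k = 170000 * 15 * 512 / (4 * 21484952)
k = 15.192 uN/um


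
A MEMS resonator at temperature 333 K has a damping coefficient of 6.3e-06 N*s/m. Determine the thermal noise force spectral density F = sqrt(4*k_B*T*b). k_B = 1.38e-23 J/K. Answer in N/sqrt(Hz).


Step 1: Compute 4 * k_B * T * b
= 4 * 1.38e-23 * 333 * 6.3e-06
= 1.1580e-25 N^2/Hz
Step 2: F_noise = sqrt(1.1580e-25)
F_noise = 3.40e-13 N/sqrt(Hz)


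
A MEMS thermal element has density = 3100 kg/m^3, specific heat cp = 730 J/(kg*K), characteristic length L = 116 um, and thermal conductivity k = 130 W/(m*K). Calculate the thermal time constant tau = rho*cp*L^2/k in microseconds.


Step 1: Convert L to m: L = 116e-6 m
Step 2: L^2 = (116e-6)^2 = 1.3456e-08 m^2
Step 3: tau = 3100 * 730 * 1.3456e-08 / 130 = 2.3423791e-04 s
Step 4: Convert to microseconds (multiply by 1e6).
tau = 234.238 us


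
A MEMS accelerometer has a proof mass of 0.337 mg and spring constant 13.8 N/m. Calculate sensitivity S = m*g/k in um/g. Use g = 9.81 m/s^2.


Step 1: Convert mass: m = 0.337 mg = 3.37e-07 kg
Step 2: S = m * g / k = 3.37e-07 * 9.81 / 13.8
Step 3: S = 2.40e-07 m/g
Step 4: Convert to um/g: S = 0.24 um/g


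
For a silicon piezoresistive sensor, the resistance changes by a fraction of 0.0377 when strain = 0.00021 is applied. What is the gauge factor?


Step 1: Identify values.
dR/R = 0.0377, strain = 0.00021
Step 2: GF = (dR/R) / strain = 0.0377 / 0.00021
GF = 179.5


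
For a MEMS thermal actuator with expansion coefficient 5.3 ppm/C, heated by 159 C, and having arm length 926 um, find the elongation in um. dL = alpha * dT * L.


Step 1: Convert CTE: alpha = 5.3 ppm/C = 5.3e-6 /C
Step 2: dL = 5.3e-6 * 159 * 926
dL = 0.7803 um


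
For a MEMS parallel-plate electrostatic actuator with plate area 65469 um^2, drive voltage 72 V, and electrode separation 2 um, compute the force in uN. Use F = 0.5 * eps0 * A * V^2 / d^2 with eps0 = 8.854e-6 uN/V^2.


Step 1: Identify parameters.
eps0 = 8.854e-6 uN/V^2, A = 65469 um^2, V = 72 V, d = 2 um
Step 2: Compute V^2 = 72^2 = 5184
Step 3: Compute d^2 = 2^2 = 4
Step 4: F = 0.5 * 8.854e-6 * 65469 * 5184 / 4
F = 375.621 uN


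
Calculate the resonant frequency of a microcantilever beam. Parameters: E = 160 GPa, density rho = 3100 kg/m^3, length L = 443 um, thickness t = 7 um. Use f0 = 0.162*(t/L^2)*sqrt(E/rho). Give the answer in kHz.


Step 1: Convert units to SI.
t_SI = 7e-6 m, L_SI = 443e-6 m
Step 2: Calculate sqrt(E/rho).
sqrt(160e9 / 3100) = 7184.21 m/s
Step 3: Compute f0.
f0 = 0.162 * 7e-6 / (443e-6)^2 * 7184.21 = 41513.0 Hz = 41.51 kHz


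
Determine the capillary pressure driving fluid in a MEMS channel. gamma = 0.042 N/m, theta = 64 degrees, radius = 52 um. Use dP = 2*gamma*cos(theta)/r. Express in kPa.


Step 1: cos(64 deg) = 0.4384
Step 2: Convert r to m: r = 52e-6 m
Step 3: dP = 2 * 0.042 * 0.4384 / 52e-6 = 708.2 Pa
Step 4: Convert Pa to kPa (divide by 1000).
dP = 0.71 kPa


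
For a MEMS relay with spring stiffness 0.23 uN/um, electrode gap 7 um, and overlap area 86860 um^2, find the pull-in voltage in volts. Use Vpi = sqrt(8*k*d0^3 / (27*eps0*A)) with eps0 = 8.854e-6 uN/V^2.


Step 1: Compute numerator: 8 * k * d0^3 = 8 * 0.23 * 7^3 = 631.12
Step 2: Compute denominator: 27 * eps0 * A = 27 * 8.854e-6 * 86860 = 20.764578
Step 3: Vpi = sqrt(631.12 / 20.764578)
Vpi = 5.51 V


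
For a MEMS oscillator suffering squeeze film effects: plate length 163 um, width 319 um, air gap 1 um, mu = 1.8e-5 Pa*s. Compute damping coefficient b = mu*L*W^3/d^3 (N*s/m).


Step 1: Convert to SI.
L = 163e-6 m, W = 319e-6 m, d = 1e-6 m
Step 2: W^3 = (319e-6)^3 = 3.25e-11 m^3
Step 3: d^3 = (1e-6)^3 = 1.00e-18 m^3
Step 4: b = 1.8e-5 * 163e-6 * 3.25e-11 / 1.00e-18
b = 9.52e-02 N*s/m


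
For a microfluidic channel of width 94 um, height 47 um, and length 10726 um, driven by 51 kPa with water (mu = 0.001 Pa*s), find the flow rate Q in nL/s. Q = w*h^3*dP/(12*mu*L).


Step 1: Convert all dimensions to SI (meters).
w = 94e-6 m, h = 47e-6 m, L = 10726e-6 m, dP = 51e3 Pa
Step 2: Q = w * h^3 * dP / (12 * mu * L)
Q = 94e-6 * (47e-6)^3 * 51e3 / (12 * 0.001 * 10726e-6) = 3.86698569e-09 m^3/s
Step 3: Convert Q from m^3/s to nL/s (1 m^3 = 1e12 nL, so multiply by 1e12).
Q = 3866.986 nL/s


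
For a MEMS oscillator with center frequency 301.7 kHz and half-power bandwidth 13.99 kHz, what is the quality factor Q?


Step 1: Q = f0 / bandwidth
Step 2: Q = 301.7 / 13.99
Q = 21.6


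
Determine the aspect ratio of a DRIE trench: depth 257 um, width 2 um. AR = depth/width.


Step 1: AR = depth / width
Step 2: AR = 257 / 2
AR = 128.5


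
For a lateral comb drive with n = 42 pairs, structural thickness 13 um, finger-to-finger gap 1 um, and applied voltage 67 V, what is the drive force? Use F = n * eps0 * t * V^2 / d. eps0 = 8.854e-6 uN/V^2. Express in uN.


Step 1: Parameters: n=42, eps0=8.854e-6 uN/V^2, t=13 um, V=67 V, d=1 um
Step 2: V^2 = 4489
Step 3: F = 42 * 8.854e-6 * 13 * 4489 / 1
F = 21.701 uN


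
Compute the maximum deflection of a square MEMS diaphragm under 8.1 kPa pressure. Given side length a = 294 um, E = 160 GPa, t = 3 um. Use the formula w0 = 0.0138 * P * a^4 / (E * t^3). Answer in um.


Step 1: Convert pressure to compatible units (E is in GPa, so P in GPa).
P = 8.1 kPa = 8.1e-6 GPa
Step 2: Compute numerator: 0.0138 * P * a^4.
a^4 = 294^4 = 7471182096
numerator = 0.0138 * 8.1e-6 * 7471182096 = 8.35129e+02
Step 3: Compute denominator: E * t^3 = 160 * 3^3 = 4320
Step 4: w0 = numerator / denominator = 8.35129e+02 / 4320 = 0.1933 um


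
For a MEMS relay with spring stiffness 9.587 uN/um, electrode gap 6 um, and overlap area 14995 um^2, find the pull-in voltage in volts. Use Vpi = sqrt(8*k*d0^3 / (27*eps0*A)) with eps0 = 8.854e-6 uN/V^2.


Step 1: Compute numerator: 8 * k * d0^3 = 8 * 9.587 * 6^3 = 16566.336
Step 2: Compute denominator: 27 * eps0 * A = 27 * 8.854e-6 * 14995 = 3.584675
Step 3: Vpi = sqrt(16566.336 / 3.584675)
Vpi = 67.98 V


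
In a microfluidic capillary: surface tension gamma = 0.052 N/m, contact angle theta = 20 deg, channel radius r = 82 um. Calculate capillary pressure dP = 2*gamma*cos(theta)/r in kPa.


Step 1: cos(20 deg) = 0.9397
Step 2: Convert r to m: r = 82e-6 m
Step 3: dP = 2 * 0.052 * 0.9397 / 82e-6 = 1191.8 Pa
Step 4: Convert Pa to kPa (divide by 1000).
dP = 1.19 kPa


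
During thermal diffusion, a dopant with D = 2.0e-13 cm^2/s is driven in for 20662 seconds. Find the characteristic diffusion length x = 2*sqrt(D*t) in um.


Step 1: Compute D*t = 2.0e-13 * 20662 = 4.1324e-09 cm^2
Step 2: sqrt(D*t) = 6.42837e-05 cm
Step 3: x = 2 * 6.42837e-05 cm = 1.285674e-04 cm
Step 4: Convert to um (1 cm = 1e4 um): x = 1.286 um


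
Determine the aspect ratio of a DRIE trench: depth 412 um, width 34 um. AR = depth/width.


Step 1: AR = depth / width
Step 2: AR = 412 / 34
AR = 12.1


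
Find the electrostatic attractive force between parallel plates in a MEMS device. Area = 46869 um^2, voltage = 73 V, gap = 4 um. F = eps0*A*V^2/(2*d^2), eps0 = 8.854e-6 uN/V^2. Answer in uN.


Step 1: Identify parameters.
eps0 = 8.854e-6 uN/V^2, A = 46869 um^2, V = 73 V, d = 4 um
Step 2: Compute V^2 = 73^2 = 5329
Step 3: Compute d^2 = 4^2 = 16
Step 4: F = 0.5 * 8.854e-6 * 46869 * 5329 / 16
F = 69.107 uN


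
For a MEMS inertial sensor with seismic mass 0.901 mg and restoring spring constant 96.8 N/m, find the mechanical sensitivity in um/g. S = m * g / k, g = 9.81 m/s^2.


Step 1: Convert mass: m = 0.901 mg = 9.01e-07 kg
Step 2: S = m * g / k = 9.01e-07 * 9.81 / 96.8
Step 3: S = 9.13e-08 m/g
Step 4: Convert to um/g: S = 0.091 um/g


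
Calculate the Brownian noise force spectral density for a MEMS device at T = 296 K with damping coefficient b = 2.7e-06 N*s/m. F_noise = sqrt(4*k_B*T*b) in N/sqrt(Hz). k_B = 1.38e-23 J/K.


Step 1: Compute 4 * k_B * T * b
= 4 * 1.38e-23 * 296 * 2.7e-06
= 4.4116e-26 N^2/Hz
Step 2: F_noise = sqrt(4.4116e-26)
F_noise = 2.10e-13 N/sqrt(Hz)


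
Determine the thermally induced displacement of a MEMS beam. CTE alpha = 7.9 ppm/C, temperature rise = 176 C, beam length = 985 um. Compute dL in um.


Step 1: Convert CTE: alpha = 7.9 ppm/C = 7.9e-6 /C
Step 2: dL = 7.9e-6 * 176 * 985
dL = 1.3695 um


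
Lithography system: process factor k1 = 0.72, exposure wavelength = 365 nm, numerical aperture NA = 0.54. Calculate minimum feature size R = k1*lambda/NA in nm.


Step 1: Identify values: k1 = 0.72, lambda = 365 nm, NA = 0.54
Step 2: R = k1 * lambda / NA
R = 0.72 * 365 / 0.54
R = 486.7 nm


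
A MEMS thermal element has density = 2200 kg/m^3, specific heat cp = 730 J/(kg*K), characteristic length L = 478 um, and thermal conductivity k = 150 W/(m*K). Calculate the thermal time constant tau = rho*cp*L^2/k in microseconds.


Step 1: Convert L to m: L = 478e-6 m
Step 2: L^2 = (478e-6)^2 = 2.28484e-07 m^2
Step 3: tau = 2200 * 730 * 2.28484e-07 / 150 = 2.44630203e-03 s
Step 4: Convert to microseconds (multiply by 1e6).
tau = 2446.302 us


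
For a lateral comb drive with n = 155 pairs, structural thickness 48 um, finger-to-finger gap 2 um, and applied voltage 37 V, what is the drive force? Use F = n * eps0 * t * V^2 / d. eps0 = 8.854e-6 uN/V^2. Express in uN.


Step 1: Parameters: n=155, eps0=8.854e-6 uN/V^2, t=48 um, V=37 V, d=2 um
Step 2: V^2 = 1369
Step 3: F = 155 * 8.854e-6 * 48 * 1369 / 2
F = 45.091 uN


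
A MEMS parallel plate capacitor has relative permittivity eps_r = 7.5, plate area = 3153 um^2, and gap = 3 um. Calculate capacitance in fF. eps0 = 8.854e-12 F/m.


Step 1: Convert area to m^2: A = 3153e-12 m^2
Step 2: Convert gap to m: d = 3e-6 m
Step 3: C = eps0 * eps_r * A / d
C = 8.854e-12 * 7.5 * 3153e-12 / 3e-6
Step 4: Convert to fF (multiply by 1e15).
C = 69.79 fF


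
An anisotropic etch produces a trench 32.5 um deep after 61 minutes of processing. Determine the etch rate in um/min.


Step 1: Etch rate = depth / time
Step 2: rate = 32.5 / 61
rate = 0.533 um/min


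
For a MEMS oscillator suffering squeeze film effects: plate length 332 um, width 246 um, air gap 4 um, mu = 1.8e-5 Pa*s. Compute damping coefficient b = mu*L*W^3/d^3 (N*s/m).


Step 1: Convert to SI.
L = 332e-6 m, W = 246e-6 m, d = 4e-6 m
Step 2: W^3 = (246e-6)^3 = 1.49e-11 m^3
Step 3: d^3 = (4e-6)^3 = 6.40e-17 m^3
Step 4: b = 1.8e-5 * 332e-6 * 1.49e-11 / 6.40e-17
b = 1.39e-03 N*s/m


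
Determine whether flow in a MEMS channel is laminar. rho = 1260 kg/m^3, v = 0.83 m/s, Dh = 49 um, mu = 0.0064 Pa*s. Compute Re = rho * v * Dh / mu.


Step 1: Convert Dh to meters: Dh = 49e-6 m
Step 2: Re = rho * v * Dh / mu
Re = 1260 * 0.83 * 49e-6 / 0.0064
Re = 8.007
Since Re = 8.007 is below ~2300, the flow is laminar.


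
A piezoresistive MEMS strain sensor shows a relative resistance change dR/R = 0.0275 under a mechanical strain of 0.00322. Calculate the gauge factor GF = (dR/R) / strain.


Step 1: Identify values.
dR/R = 0.0275, strain = 0.00322
Step 2: GF = (dR/R) / strain = 0.0275 / 0.00322
GF = 8.5


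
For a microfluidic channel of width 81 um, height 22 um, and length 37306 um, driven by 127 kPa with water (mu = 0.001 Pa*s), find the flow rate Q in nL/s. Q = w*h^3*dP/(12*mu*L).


Step 1: Convert all dimensions to SI (meters).
w = 81e-6 m, h = 22e-6 m, L = 37306e-6 m, dP = 127e3 Pa
Step 2: Q = w * h^3 * dP / (12 * mu * L)
Q = 81e-6 * (22e-6)^3 * 127e3 / (12 * 0.001 * 37306e-6) = 2.4467909e-10 m^3/s
Step 3: Convert Q from m^3/s to nL/s (1 m^3 = 1e12 nL, so multiply by 1e12).
Q = 244.679 nL/s


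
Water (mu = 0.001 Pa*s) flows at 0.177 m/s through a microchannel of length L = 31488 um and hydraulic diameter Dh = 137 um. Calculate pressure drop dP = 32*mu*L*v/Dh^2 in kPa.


Step 1: Convert to SI: L = 31488e-6 m, Dh = 137e-6 m
Step 2: dP = 32 * 0.001 * 31488e-6 * 0.177 / (137e-6)^2
Step 3: dP = 9502.27 Pa
Step 4: Convert to kPa: dP = 9.5 kPa


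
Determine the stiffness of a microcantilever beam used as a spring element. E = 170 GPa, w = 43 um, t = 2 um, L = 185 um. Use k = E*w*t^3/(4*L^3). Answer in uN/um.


Step 1: Convert E to consistent units (1 GPa = 1000 uN/um^2).
E = 170 GPa = 170000 uN/um^2
Step 2: Compute t^3 = 2^3 = 8
Step 3: Compute L^3 = 185^3 = 6331625
Step 4: k = 170000 * 43 * 8 / (4 * 6331625)
k = 2.309 uN/um


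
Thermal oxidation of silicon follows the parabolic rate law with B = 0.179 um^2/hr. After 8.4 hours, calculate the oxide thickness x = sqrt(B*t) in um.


Step 1: Compute B*t = 0.179 * 8.4 = 1.5036
Step 2: x = sqrt(1.5036)
x = 1.226 um


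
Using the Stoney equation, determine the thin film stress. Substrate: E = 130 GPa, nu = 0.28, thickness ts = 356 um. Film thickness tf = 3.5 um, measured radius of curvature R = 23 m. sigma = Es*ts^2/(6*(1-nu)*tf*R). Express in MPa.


Step 1: Compute numerator: Es * ts^2 = 130 * 356^2 = 16475680 (GPa*um^2)
Step 2: Compute denominator (R in um): 6*(1-nu)*tf*R = 6*0.72*3.5*23e6 = 347760000.0 (um^2)
Step 3: sigma (GPa) = 16475680 / 347760000.0 = 4.7377e-02 GPa
Step 4: Convert to MPa (x1000): sigma = 47.4 MPa


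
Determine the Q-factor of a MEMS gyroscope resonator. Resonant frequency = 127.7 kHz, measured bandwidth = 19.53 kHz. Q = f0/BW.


Step 1: Q = f0 / bandwidth
Step 2: Q = 127.7 / 19.53
Q = 6.5


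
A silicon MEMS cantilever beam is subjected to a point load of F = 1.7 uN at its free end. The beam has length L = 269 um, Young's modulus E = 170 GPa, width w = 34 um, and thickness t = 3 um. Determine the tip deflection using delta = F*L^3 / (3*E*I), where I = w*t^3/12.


Step 1: Calculate the second moment of area.
I = w * t^3 / 12 = 34 * 3^3 / 12 = 76.5 um^4
Step 2: Convert E to consistent units (1 GPa = 1000 uN/um^2).
E = 170 GPa = 170000 uN/um^2
Step 3: Calculate tip deflection.
delta = F * L^3 / (3 * E * I)
delta = 1.7 * 269^3 / (3 * 170000 * 76.5)
delta = 0.8482 um


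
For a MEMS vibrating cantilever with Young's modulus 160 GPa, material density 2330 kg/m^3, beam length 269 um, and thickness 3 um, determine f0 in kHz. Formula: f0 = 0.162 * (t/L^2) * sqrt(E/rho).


Step 1: Convert units to SI.
t_SI = 3e-6 m, L_SI = 269e-6 m
Step 2: Calculate sqrt(E/rho).
sqrt(160e9 / 2330) = 8286.71 m/s
Step 3: Compute f0.
f0 = 0.162 * 3e-6 / (269e-6)^2 * 8286.71 = 55656.2 Hz = 55.66 kHz


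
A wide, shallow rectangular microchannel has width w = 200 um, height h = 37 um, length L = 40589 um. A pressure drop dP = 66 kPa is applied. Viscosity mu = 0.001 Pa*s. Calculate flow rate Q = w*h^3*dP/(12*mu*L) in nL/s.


Step 1: Convert all dimensions to SI (meters).
w = 200e-6 m, h = 37e-6 m, L = 40589e-6 m, dP = 66e3 Pa
Step 2: Q = w * h^3 * dP / (12 * mu * L)
Q = 200e-6 * (37e-6)^3 * 66e3 / (12 * 0.001 * 40589e-6) = 1.37274385e-09 m^3/s
Step 3: Convert Q from m^3/s to nL/s (1 m^3 = 1e12 nL, so multiply by 1e12).
Q = 1372.744 nL/s


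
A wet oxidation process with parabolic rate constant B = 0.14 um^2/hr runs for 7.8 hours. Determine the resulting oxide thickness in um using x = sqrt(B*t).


Step 1: Compute B*t = 0.14 * 7.8 = 1.092
Step 2: x = sqrt(1.092)
x = 1.045 um


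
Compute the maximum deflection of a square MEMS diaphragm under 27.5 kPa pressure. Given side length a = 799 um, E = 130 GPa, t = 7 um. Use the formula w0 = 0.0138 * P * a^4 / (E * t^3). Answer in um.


Step 1: Convert pressure to compatible units (E is in GPa, so P in GPa).
P = 27.5 kPa = 27.5e-6 GPa
Step 2: Compute numerator: 0.0138 * P * a^4.
a^4 = 799^4 = 407555836801
numerator = 0.0138 * 27.5e-6 * 407555836801 = 1.546674e+05
Step 3: Compute denominator: E * t^3 = 130 * 7^3 = 44590
Step 4: w0 = numerator / denominator = 1.546674e+05 / 44590 = 3.4687 um


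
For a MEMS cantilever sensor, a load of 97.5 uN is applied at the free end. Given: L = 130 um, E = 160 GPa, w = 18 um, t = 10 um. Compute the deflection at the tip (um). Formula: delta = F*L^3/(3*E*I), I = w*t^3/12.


Step 1: Calculate the second moment of area.
I = w * t^3 / 12 = 18 * 10^3 / 12 = 1500.0 um^4
Step 2: Convert E to consistent units (1 GPa = 1000 uN/um^2).
E = 160 GPa = 160000 uN/um^2
Step 3: Calculate tip deflection.
delta = F * L^3 / (3 * E * I)
delta = 97.5 * 130^3 / (3 * 160000 * 1500.0)
delta = 0.2975 um


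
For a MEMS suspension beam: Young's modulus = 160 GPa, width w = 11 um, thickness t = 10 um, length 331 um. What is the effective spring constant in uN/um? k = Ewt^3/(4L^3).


Step 1: Convert E to consistent units (1 GPa = 1000 uN/um^2).
E = 160 GPa = 160000 uN/um^2
Step 2: Compute t^3 = 10^3 = 1000
Step 3: Compute L^3 = 331^3 = 36264691
Step 4: k = 160000 * 11 * 1000 / (4 * 36264691)
k = 12.133 uN/um


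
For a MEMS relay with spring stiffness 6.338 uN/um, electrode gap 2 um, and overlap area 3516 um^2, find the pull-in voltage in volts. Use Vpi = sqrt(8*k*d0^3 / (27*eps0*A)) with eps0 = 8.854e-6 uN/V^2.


Step 1: Compute numerator: 8 * k * d0^3 = 8 * 6.338 * 2^3 = 405.632
Step 2: Compute denominator: 27 * eps0 * A = 27 * 8.854e-6 * 3516 = 0.840528
Step 3: Vpi = sqrt(405.632 / 0.840528)
Vpi = 21.97 V


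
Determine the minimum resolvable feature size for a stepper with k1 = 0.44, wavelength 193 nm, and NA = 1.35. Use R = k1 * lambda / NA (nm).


Step 1: Identify values: k1 = 0.44, lambda = 193 nm, NA = 1.35
Step 2: R = k1 * lambda / NA
R = 0.44 * 193 / 1.35
R = 62.9 nm


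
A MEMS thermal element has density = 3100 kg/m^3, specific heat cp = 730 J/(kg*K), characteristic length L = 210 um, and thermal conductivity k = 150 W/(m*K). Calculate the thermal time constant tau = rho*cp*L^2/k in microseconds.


Step 1: Convert L to m: L = 210e-6 m
Step 2: L^2 = (210e-6)^2 = 4.41e-08 m^2
Step 3: tau = 3100 * 730 * 4.41e-08 / 150 = 6.65322e-04 s
Step 4: Convert to microseconds (multiply by 1e6).
tau = 665.322 us


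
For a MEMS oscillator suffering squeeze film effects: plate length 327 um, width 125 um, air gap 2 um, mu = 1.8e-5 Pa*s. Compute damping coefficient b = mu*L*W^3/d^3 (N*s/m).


Step 1: Convert to SI.
L = 327e-6 m, W = 125e-6 m, d = 2e-6 m
Step 2: W^3 = (125e-6)^3 = 1.95e-12 m^3
Step 3: d^3 = (2e-6)^3 = 8.00e-18 m^3
Step 4: b = 1.8e-5 * 327e-6 * 1.95e-12 / 8.00e-18
b = 1.44e-03 N*s/m


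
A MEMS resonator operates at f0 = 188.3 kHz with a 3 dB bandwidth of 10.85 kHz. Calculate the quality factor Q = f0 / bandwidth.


Step 1: Q = f0 / bandwidth
Step 2: Q = 188.3 / 10.85
Q = 17.4


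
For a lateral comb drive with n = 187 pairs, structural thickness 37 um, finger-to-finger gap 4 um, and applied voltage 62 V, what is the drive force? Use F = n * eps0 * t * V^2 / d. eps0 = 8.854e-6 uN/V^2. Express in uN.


Step 1: Parameters: n=187, eps0=8.854e-6 uN/V^2, t=37 um, V=62 V, d=4 um
Step 2: V^2 = 3844
Step 3: F = 187 * 8.854e-6 * 37 * 3844 / 4
F = 58.872 uN


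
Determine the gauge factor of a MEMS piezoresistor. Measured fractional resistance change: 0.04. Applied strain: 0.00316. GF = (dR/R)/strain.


Step 1: Identify values.
dR/R = 0.04, strain = 0.00316
Step 2: GF = (dR/R) / strain = 0.04 / 0.00316
GF = 12.7


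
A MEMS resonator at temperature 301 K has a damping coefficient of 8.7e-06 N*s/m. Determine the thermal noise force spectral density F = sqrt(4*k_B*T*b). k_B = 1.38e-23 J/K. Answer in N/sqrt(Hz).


Step 1: Compute 4 * k_B * T * b
= 4 * 1.38e-23 * 301 * 8.7e-06
= 1.4455e-25 N^2/Hz
Step 2: F_noise = sqrt(1.4455e-25)
F_noise = 3.80e-13 N/sqrt(Hz)


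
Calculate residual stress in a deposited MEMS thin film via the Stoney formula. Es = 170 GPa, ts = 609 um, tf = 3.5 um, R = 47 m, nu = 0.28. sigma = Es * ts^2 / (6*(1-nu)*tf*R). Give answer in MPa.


Step 1: Compute numerator: Es * ts^2 = 170 * 609^2 = 63049770 (GPa*um^2)
Step 2: Compute denominator (R in um): 6*(1-nu)*tf*R = 6*0.72*3.5*47e6 = 710640000.0 (um^2)
Step 3: sigma (GPa) = 63049770 / 710640000.0 = 8.8723e-02 GPa
Step 4: Convert to MPa (x1000): sigma = 88.7 MPa


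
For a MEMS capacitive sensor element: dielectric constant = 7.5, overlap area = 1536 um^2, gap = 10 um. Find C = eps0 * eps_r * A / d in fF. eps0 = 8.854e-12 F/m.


Step 1: Convert area to m^2: A = 1536e-12 m^2
Step 2: Convert gap to m: d = 10e-6 m
Step 3: C = eps0 * eps_r * A / d
C = 8.854e-12 * 7.5 * 1536e-12 / 10e-6
Step 4: Convert to fF (multiply by 1e15).
C = 10.2 fF


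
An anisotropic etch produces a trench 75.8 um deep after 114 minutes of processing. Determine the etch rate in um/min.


Step 1: Etch rate = depth / time
Step 2: rate = 75.8 / 114
rate = 0.665 um/min


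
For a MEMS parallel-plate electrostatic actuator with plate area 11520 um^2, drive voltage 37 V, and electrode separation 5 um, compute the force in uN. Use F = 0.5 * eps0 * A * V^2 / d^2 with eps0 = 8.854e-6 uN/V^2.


Step 1: Identify parameters.
eps0 = 8.854e-6 uN/V^2, A = 11520 um^2, V = 37 V, d = 5 um
Step 2: Compute V^2 = 37^2 = 1369
Step 3: Compute d^2 = 5^2 = 25
Step 4: F = 0.5 * 8.854e-6 * 11520 * 1369 / 25
F = 2.793 uN


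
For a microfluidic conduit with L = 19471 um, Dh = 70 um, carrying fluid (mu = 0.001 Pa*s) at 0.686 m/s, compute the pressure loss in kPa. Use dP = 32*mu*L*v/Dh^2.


Step 1: Convert to SI: L = 19471e-6 m, Dh = 70e-6 m
Step 2: dP = 32 * 0.001 * 19471e-6 * 0.686 / (70e-6)^2
Step 3: dP = 87230.08 Pa
Step 4: Convert to kPa: dP = 87.23 kPa


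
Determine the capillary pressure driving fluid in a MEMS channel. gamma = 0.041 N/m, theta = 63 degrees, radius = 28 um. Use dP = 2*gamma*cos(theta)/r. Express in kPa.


Step 1: cos(63 deg) = 0.454
Step 2: Convert r to m: r = 28e-6 m
Step 3: dP = 2 * 0.041 * 0.454 / 28e-6 = 1329.6 Pa
Step 4: Convert Pa to kPa (divide by 1000).
dP = 1.33 kPa


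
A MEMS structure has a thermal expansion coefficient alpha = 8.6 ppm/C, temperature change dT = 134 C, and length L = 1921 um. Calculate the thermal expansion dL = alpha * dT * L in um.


Step 1: Convert CTE: alpha = 8.6 ppm/C = 8.6e-6 /C
Step 2: dL = 8.6e-6 * 134 * 1921
dL = 2.2138 um


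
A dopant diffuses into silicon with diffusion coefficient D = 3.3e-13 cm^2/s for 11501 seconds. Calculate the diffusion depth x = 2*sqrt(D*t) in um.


Step 1: Compute D*t = 3.3e-13 * 11501 = 3.79533e-09 cm^2
Step 2: sqrt(D*t) = 6.16062e-05 cm
Step 3: x = 2 * 6.16062e-05 cm = 1.232124e-04 cm
Step 4: Convert to um (1 cm = 1e4 um): x = 1.232 um


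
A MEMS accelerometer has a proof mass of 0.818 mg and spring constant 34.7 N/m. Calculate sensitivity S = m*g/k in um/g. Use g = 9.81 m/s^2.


Step 1: Convert mass: m = 0.818 mg = 8.18e-07 kg
Step 2: S = m * g / k = 8.18e-07 * 9.81 / 34.7
Step 3: S = 2.31e-07 m/g
Step 4: Convert to um/g: S = 0.231 um/g


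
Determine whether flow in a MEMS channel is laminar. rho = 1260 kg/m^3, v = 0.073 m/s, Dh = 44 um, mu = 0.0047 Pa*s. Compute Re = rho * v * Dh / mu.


Step 1: Convert Dh to meters: Dh = 44e-6 m
Step 2: Re = rho * v * Dh / mu
Re = 1260 * 0.073 * 44e-6 / 0.0047
Re = 0.861
Since Re = 0.861 is below ~2300, the flow is laminar.


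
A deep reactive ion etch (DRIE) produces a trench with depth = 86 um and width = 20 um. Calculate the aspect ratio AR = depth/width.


Step 1: AR = depth / width
Step 2: AR = 86 / 20
AR = 4.3


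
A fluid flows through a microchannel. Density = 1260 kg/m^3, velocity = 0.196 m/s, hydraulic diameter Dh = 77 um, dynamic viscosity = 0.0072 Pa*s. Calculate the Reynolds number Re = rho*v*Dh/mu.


Step 1: Convert Dh to meters: Dh = 77e-6 m
Step 2: Re = rho * v * Dh / mu
Re = 1260 * 0.196 * 77e-6 / 0.0072
Re = 2.641


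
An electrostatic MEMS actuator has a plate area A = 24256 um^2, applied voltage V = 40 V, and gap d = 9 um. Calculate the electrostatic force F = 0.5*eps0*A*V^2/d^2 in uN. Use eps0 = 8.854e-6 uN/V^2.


Step 1: Identify parameters.
eps0 = 8.854e-6 uN/V^2, A = 24256 um^2, V = 40 V, d = 9 um
Step 2: Compute V^2 = 40^2 = 1600
Step 3: Compute d^2 = 9^2 = 81
Step 4: F = 0.5 * 8.854e-6 * 24256 * 1600 / 81
F = 2.121 uN


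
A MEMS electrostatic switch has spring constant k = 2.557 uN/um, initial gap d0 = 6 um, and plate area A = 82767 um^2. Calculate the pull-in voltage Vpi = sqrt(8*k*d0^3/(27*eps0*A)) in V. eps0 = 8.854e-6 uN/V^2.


Step 1: Compute numerator: 8 * k * d0^3 = 8 * 2.557 * 6^3 = 4418.496
Step 2: Compute denominator: 27 * eps0 * A = 27 * 8.854e-6 * 82767 = 19.786113
Step 3: Vpi = sqrt(4418.496 / 19.786113)
Vpi = 14.94 V


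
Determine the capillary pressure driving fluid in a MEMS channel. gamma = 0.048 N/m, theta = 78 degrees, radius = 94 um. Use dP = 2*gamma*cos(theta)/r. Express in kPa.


Step 1: cos(78 deg) = 0.2079
Step 2: Convert r to m: r = 94e-6 m
Step 3: dP = 2 * 0.048 * 0.2079 / 94e-6 = 212.3 Pa
Step 4: Convert Pa to kPa (divide by 1000).
dP = 0.21 kPa


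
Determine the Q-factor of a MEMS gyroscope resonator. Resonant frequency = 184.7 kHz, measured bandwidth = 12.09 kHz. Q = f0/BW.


Step 1: Q = f0 / bandwidth
Step 2: Q = 184.7 / 12.09
Q = 15.3


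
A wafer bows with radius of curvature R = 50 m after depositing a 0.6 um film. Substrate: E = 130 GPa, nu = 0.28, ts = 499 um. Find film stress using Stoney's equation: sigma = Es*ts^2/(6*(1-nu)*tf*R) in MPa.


Step 1: Compute numerator: Es * ts^2 = 130 * 499^2 = 32370130 (GPa*um^2)
Step 2: Compute denominator (R in um): 6*(1-nu)*tf*R = 6*0.72*0.6*50e6 = 129600000.0 (um^2)
Step 3: sigma (GPa) = 32370130 / 129600000.0 = 2.4977e-01 GPa
Step 4: Convert to MPa (x1000): sigma = 249.8 MPa


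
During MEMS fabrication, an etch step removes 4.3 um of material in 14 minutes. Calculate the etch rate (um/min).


Step 1: Etch rate = depth / time
Step 2: rate = 4.3 / 14
rate = 0.307 um/min


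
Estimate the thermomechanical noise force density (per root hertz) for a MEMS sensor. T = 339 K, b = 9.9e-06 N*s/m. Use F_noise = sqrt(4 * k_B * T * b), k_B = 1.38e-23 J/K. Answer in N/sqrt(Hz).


Step 1: Compute 4 * k_B * T * b
= 4 * 1.38e-23 * 339 * 9.9e-06
= 1.8526e-25 N^2/Hz
Step 2: F_noise = sqrt(1.8526e-25)
F_noise = 4.30e-13 N/sqrt(Hz)


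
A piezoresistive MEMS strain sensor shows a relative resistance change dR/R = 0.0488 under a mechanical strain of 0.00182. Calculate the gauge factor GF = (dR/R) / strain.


Step 1: Identify values.
dR/R = 0.0488, strain = 0.00182
Step 2: GF = (dR/R) / strain = 0.0488 / 0.00182
GF = 26.8


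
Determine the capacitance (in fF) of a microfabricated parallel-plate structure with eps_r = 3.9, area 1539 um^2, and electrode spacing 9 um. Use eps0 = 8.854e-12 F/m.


Step 1: Convert area to m^2: A = 1539e-12 m^2
Step 2: Convert gap to m: d = 9e-6 m
Step 3: C = eps0 * eps_r * A / d
C = 8.854e-12 * 3.9 * 1539e-12 / 9e-6
Step 4: Convert to fF (multiply by 1e15).
C = 5.9 fF


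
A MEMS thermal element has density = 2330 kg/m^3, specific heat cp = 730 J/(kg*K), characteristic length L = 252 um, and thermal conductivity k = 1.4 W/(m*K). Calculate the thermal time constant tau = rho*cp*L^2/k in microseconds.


Step 1: Convert L to m: L = 252e-6 m
Step 2: L^2 = (252e-6)^2 = 6.3504e-08 m^2
Step 3: tau = 2330 * 730 * 6.3504e-08 / 1.4 = 7.7152824e-02 s
Step 4: Convert to microseconds (multiply by 1e6).
tau = 77152.824 us


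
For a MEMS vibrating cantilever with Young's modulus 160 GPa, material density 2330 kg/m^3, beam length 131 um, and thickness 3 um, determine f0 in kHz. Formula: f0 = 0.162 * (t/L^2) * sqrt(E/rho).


Step 1: Convert units to SI.
t_SI = 3e-6 m, L_SI = 131e-6 m
Step 2: Calculate sqrt(E/rho).
sqrt(160e9 / 2330) = 8286.71 m/s
Step 3: Compute f0.
f0 = 0.162 * 3e-6 / (131e-6)^2 * 8286.71 = 234679.9 Hz = 234.68 kHz


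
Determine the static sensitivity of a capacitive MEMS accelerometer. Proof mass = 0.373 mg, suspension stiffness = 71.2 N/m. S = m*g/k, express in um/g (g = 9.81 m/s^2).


Step 1: Convert mass: m = 0.373 mg = 3.73e-07 kg
Step 2: S = m * g / k = 3.73e-07 * 9.81 / 71.2
Step 3: S = 5.14e-08 m/g
Step 4: Convert to um/g: S = 0.051 um/g


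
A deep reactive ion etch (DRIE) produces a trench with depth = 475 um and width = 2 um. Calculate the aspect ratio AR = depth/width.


Step 1: AR = depth / width
Step 2: AR = 475 / 2
AR = 237.5


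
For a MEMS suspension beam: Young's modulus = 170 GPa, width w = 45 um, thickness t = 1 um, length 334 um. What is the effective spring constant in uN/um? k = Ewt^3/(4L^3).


Step 1: Convert E to consistent units (1 GPa = 1000 uN/um^2).
E = 170 GPa = 170000 uN/um^2
Step 2: Compute t^3 = 1^3 = 1
Step 3: Compute L^3 = 334^3 = 37259704
Step 4: k = 170000 * 45 * 1 / (4 * 37259704)
k = 0.0513 uN/um


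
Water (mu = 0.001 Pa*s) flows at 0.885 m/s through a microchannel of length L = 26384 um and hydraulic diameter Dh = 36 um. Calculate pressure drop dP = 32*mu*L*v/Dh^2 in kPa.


Step 1: Convert to SI: L = 26384e-6 m, Dh = 36e-6 m
Step 2: dP = 32 * 0.001 * 26384e-6 * 0.885 / (36e-6)^2
Step 3: dP = 576539.26 Pa
Step 4: Convert to kPa: dP = 576.54 kPa


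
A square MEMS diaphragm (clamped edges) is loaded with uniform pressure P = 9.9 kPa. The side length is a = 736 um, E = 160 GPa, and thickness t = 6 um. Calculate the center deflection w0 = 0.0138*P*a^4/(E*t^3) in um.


Step 1: Convert pressure to compatible units (E is in GPa, so P in GPa).
P = 9.9 kPa = 9.9e-6 GPa
Step 2: Compute numerator: 0.0138 * P * a^4.
a^4 = 736^4 = 293434556416
numerator = 0.0138 * 9.9e-6 * 293434556416 = 4.0089e+04
Step 3: Compute denominator: E * t^3 = 160 * 6^3 = 34560
Step 4: w0 = numerator / denominator = 4.0089e+04 / 34560 = 1.16 um


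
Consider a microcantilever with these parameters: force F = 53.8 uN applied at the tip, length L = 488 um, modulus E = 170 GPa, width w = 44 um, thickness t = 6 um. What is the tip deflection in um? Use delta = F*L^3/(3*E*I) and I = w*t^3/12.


Step 1: Calculate the second moment of area.
I = w * t^3 / 12 = 44 * 6^3 / 12 = 792.0 um^4
Step 2: Convert E to consistent units (1 GPa = 1000 uN/um^2).
E = 170 GPa = 170000 uN/um^2
Step 3: Calculate tip deflection.
delta = F * L^3 / (3 * E * I)
delta = 53.8 * 488^3 / (3 * 170000 * 792.0)
delta = 15.4791 um


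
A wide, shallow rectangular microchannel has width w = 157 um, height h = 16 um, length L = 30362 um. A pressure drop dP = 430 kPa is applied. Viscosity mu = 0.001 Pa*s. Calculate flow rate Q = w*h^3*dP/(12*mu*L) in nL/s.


Step 1: Convert all dimensions to SI (meters).
w = 157e-6 m, h = 16e-6 m, L = 30362e-6 m, dP = 430e3 Pa
Step 2: Q = w * h^3 * dP / (12 * mu * L)
Q = 157e-6 * (16e-6)^3 * 430e3 / (12 * 0.001 * 30362e-6) = 7.5895571e-10 m^3/s
Step 3: Convert Q from m^3/s to nL/s (1 m^3 = 1e12 nL, so multiply by 1e12).
Q = 758.956 nL/s


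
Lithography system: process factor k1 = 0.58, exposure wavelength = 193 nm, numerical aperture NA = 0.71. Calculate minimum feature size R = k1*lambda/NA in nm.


Step 1: Identify values: k1 = 0.58, lambda = 193 nm, NA = 0.71
Step 2: R = k1 * lambda / NA
R = 0.58 * 193 / 0.71
R = 157.7 nm


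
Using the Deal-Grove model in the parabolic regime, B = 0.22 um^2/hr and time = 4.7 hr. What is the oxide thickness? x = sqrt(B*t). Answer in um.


Step 1: Compute B*t = 0.22 * 4.7 = 1.034
Step 2: x = sqrt(1.034)
x = 1.017 um


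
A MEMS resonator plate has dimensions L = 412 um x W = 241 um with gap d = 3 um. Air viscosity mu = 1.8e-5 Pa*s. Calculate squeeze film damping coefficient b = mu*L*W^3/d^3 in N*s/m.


Step 1: Convert to SI.
L = 412e-6 m, W = 241e-6 m, d = 3e-6 m
Step 2: W^3 = (241e-6)^3 = 1.40e-11 m^3
Step 3: d^3 = (3e-6)^3 = 2.70e-17 m^3
Step 4: b = 1.8e-5 * 412e-6 * 1.40e-11 / 2.70e-17
b = 3.84e-03 N*s/m


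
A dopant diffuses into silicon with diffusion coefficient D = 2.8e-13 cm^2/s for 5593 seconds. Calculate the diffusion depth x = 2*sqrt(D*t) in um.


Step 1: Compute D*t = 2.8e-13 * 5593 = 1.56604e-09 cm^2
Step 2: sqrt(D*t) = 3.9573e-05 cm
Step 3: x = 2 * 3.9573e-05 cm = 7.9146e-05 cm
Step 4: Convert to um (1 cm = 1e4 um): x = 0.791 um


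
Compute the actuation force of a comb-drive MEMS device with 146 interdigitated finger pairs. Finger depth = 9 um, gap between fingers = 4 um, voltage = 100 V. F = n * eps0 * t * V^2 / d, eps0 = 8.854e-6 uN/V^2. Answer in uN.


Step 1: Parameters: n=146, eps0=8.854e-6 uN/V^2, t=9 um, V=100 V, d=4 um
Step 2: V^2 = 10000
Step 3: F = 146 * 8.854e-6 * 9 * 10000 / 4
F = 29.085 uN


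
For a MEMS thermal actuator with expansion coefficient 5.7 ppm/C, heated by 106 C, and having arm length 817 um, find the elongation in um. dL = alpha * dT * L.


Step 1: Convert CTE: alpha = 5.7 ppm/C = 5.7e-6 /C
Step 2: dL = 5.7e-6 * 106 * 817
dL = 0.4936 um


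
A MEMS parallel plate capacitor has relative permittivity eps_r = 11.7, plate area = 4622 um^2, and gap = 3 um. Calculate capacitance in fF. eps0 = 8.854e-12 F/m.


Step 1: Convert area to m^2: A = 4622e-12 m^2
Step 2: Convert gap to m: d = 3e-6 m
Step 3: C = eps0 * eps_r * A / d
C = 8.854e-12 * 11.7 * 4622e-12 / 3e-6
Step 4: Convert to fF (multiply by 1e15).
C = 159.6 fF


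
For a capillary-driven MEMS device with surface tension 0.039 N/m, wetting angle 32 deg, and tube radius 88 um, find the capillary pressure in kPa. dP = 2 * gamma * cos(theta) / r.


Step 1: cos(32 deg) = 0.848
Step 2: Convert r to m: r = 88e-6 m
Step 3: dP = 2 * 0.039 * 0.848 / 88e-6 = 751.6 Pa
Step 4: Convert Pa to kPa (divide by 1000).
dP = 0.75 kPa


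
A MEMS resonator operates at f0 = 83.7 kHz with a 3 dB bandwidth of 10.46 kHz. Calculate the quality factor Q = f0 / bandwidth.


Step 1: Q = f0 / bandwidth
Step 2: Q = 83.7 / 10.46
Q = 8.0


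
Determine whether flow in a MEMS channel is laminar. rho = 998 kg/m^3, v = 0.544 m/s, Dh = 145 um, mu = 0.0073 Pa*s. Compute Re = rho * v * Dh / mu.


Step 1: Convert Dh to meters: Dh = 145e-6 m
Step 2: Re = rho * v * Dh / mu
Re = 998 * 0.544 * 145e-6 / 0.0073
Re = 10.784
Since Re = 10.784 is below ~2300, the flow is laminar.


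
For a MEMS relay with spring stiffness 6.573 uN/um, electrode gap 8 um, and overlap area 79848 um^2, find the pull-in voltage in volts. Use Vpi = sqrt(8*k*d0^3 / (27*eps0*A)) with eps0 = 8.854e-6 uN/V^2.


Step 1: Compute numerator: 8 * k * d0^3 = 8 * 6.573 * 8^3 = 26923.008
Step 2: Compute denominator: 27 * eps0 * A = 27 * 8.854e-6 * 79848 = 19.088303
Step 3: Vpi = sqrt(26923.008 / 19.088303)
Vpi = 37.56 V


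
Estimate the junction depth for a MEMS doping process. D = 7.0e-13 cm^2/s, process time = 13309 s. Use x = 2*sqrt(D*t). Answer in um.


Step 1: Compute D*t = 7.0e-13 * 13309 = 9.3163e-09 cm^2
Step 2: sqrt(D*t) = 9.6521e-05 cm
Step 3: x = 2 * 9.6521e-05 cm = 1.93042e-04 cm
Step 4: Convert to um (1 cm = 1e4 um): x = 1.93 um


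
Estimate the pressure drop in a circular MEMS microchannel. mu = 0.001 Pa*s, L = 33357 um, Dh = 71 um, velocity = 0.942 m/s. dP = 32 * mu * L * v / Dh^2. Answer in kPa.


Step 1: Convert to SI: L = 33357e-6 m, Dh = 71e-6 m
Step 2: dP = 32 * 0.001 * 33357e-6 * 0.942 / (71e-6)^2
Step 3: dP = 199467.05 Pa
Step 4: Convert to kPa: dP = 199.47 kPa


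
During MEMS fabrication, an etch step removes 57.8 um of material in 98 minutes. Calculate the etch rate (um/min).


Step 1: Etch rate = depth / time
Step 2: rate = 57.8 / 98
rate = 0.59 um/min


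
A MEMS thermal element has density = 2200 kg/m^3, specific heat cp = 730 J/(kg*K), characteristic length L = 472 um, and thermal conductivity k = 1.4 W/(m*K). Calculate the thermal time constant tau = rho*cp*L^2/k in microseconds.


Step 1: Convert L to m: L = 472e-6 m
Step 2: L^2 = (472e-6)^2 = 2.22784e-07 m^2
Step 3: tau = 2200 * 730 * 2.22784e-07 / 1.4 = 2.5556507429e-01 s
Step 4: Convert to microseconds (multiply by 1e6).
tau = 255565.074 us


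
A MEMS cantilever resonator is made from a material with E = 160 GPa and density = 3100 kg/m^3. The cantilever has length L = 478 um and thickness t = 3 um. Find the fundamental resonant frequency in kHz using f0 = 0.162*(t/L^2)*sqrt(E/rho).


Step 1: Convert units to SI.
t_SI = 3e-6 m, L_SI = 478e-6 m
Step 2: Calculate sqrt(E/rho).
sqrt(160e9 / 3100) = 7184.21 m/s
Step 3: Compute f0.
f0 = 0.162 * 3e-6 / (478e-6)^2 * 7184.21 = 15281.3 Hz = 15.28 kHz


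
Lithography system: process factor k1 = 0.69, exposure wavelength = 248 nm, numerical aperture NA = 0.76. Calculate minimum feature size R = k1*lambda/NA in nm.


Step 1: Identify values: k1 = 0.69, lambda = 248 nm, NA = 0.76
Step 2: R = k1 * lambda / NA
R = 0.69 * 248 / 0.76
R = 225.2 nm
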